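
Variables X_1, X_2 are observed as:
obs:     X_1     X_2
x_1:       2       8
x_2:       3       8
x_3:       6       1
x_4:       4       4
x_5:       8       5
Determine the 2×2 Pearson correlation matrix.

Step 1 — column means:
  mean(X_1) = (2 + 3 + 6 + 4 + 8) / 5 = 23/5 = 4.6
  mean(X_2) = (8 + 8 + 1 + 4 + 5) / 5 = 26/5 = 5.2

Step 2 — sample variances and covariances s[i,j] = (1/(n-1)) · Σ_k (x_{k,i} - mean_i) · (x_{k,j} - mean_j), with n-1 = 4:
  s[X_1,X_1] = ((-2.6)·(-2.6) + (-1.6)·(-1.6) + (1.4)·(1.4) + (-0.6)·(-0.6) + (3.4)·(3.4)) / 4 = 23.2/4 = 5.8
  s[X_1,X_2] = ((-2.6)·(2.8) + (-1.6)·(2.8) + (1.4)·(-4.2) + (-0.6)·(-1.2) + (3.4)·(-0.2)) / 4 = -17.6/4 = -4.4
  s[X_2,X_2] = ((2.8)·(2.8) + (2.8)·(2.8) + (-4.2)·(-4.2) + (-1.2)·(-1.2) + (-0.2)·(-0.2)) / 4 = 34.8/4 = 8.7
  Sample standard deviations s_i = √(s[i,i]):
  s(X_1) = √(5.8) = 2.4083
  s(X_2) = √(8.7) = 2.9496

Step 3 — r_{ij} = s_{ij} / (s_i · s_j):
  r[X_1,X_1] = 1 (diagonal).
  r[X_1,X_2] = -4.4 / (2.4083 · 2.9496) = -4.4 / 7.1035 = -0.6194
  r[X_2,X_2] = 1 (diagonal).

R is symmetric with unit diagonal. Assembling:

R = [[1, -0.6194],
 [-0.6194, 1]]


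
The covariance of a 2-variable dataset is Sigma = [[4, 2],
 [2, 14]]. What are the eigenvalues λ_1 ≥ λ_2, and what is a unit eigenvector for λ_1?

Step 1 — characteristic polynomial of 2×2 Sigma:
  det(Sigma - λI) = λ² - trace · λ + det = 0.
  trace = 4 + 14 = 18, det = 4·14 - (2)² = 52.
Step 2 — discriminant:
  Δ = trace² - 4·det = 324 - 208 = 116.
Step 3 — eigenvalues:
  λ = (trace ± √Δ)/2 = (18 ± 10.7703)/2,
  λ_1 = 14.3852,  λ_2 = 3.6148.

Step 4 — unit eigenvector for λ_1: solve (Sigma - λ_1 I)v = 0. First row:
  (4 - 14.3852)·v_x + (2)·v_y = 0, i.e. (-10.3852)·v_x + (2)·v_y = 0,
  so v ∝ (b, λ_1 - a) = (2, 10.3852) = u.
  ||u|| = √((2)² + (10.3852)²) = √(111.8516) ≈ 10.576,
  v_1 = u/||u|| ≈ (0.1891, 0.982) (||v_1|| = 1).

λ_1 = 14.3852,  λ_2 = 3.6148;  v_1 ≈ (0.1891, 0.982)


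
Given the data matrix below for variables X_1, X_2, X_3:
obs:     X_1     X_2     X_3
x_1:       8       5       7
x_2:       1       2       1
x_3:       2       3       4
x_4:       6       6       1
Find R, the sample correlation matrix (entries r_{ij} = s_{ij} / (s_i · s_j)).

Step 1 — column means:
  mean(X_1) = (8 + 1 + 2 + 6) / 4 = 17/4 = 4.25
  mean(X_2) = (5 + 2 + 3 + 6) / 4 = 16/4 = 4
  mean(X_3) = (7 + 1 + 4 + 1) / 4 = 13/4 = 3.25

Step 2 — sample variances and covariances s[i,j] = (1/(n-1)) · Σ_k (x_{k,i} - mean_i) · (x_{k,j} - mean_j), with n-1 = 3:
  s[X_1,X_1] = ((3.75)·(3.75) + (-3.25)·(-3.25) + (-2.25)·(-2.25) + (1.75)·(1.75)) / 3 = 32.75/3 = 10.9167
  s[X_1,X_2] = ((3.75)·(1) + (-3.25)·(-2) + (-2.25)·(-1) + (1.75)·(2)) / 3 = 16/3 = 5.3333
  s[X_1,X_3] = ((3.75)·(3.75) + (-3.25)·(-2.25) + (-2.25)·(0.75) + (1.75)·(-2.25)) / 3 = 15.75/3 = 5.25
  s[X_2,X_2] = ((1)·(1) + (-2)·(-2) + (-1)·(-1) + (2)·(2)) / 3 = 10/3 = 3.3333
  s[X_2,X_3] = ((1)·(3.75) + (-2)·(-2.25) + (-1)·(0.75) + (2)·(-2.25)) / 3 = 3/3 = 1
  s[X_3,X_3] = ((3.75)·(3.75) + (-2.25)·(-2.25) + (0.75)·(0.75) + (-2.25)·(-2.25)) / 3 = 24.75/3 = 8.25
  Sample standard deviations s_i = √(s[i,i]):
  s(X_1) = √(10.9167) = 3.304
  s(X_2) = √(3.3333) = 1.8257
  s(X_3) = √(8.25) = 2.8723

Step 3 — r_{ij} = s_{ij} / (s_i · s_j):
  r[X_1,X_1] = 1 (diagonal).
  r[X_1,X_2] = 5.3333 / (3.304 · 1.8257) = 5.3333 / 6.0323 = 0.8841
  r[X_1,X_3] = 5.25 / (3.304 · 2.8723) = 5.25 / 9.4901 = 0.5532
  r[X_2,X_2] = 1 (diagonal).
  r[X_2,X_3] = 1 / (1.8257 · 2.8723) = 1 / 5.244 = 0.1907
  r[X_3,X_3] = 1 (diagonal).

R is symmetric with unit diagonal. Assembling:

R = [[1, 0.8841, 0.5532],
 [0.8841, 1, 0.1907],
 [0.5532, 0.1907, 1]]


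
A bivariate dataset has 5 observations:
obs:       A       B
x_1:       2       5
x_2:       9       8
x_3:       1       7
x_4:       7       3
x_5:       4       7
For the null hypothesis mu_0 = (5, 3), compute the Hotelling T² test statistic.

Step 1 — sample mean vector:
  mean(A) = (2 + 9 + 1 + 7 + 4) / 5 = 23/5 = 4.6
  mean(B) = (5 + 8 + 7 + 3 + 7) / 5 = 30/5 = 6
  x̄ = (4.6, 6),  deviation x̄ - mu_0 = (4.6, 6) - (5, 3) = (-0.4, 3).

Step 2 — sample covariance matrix, S[i,j] = (1/(n-1)) · Σ_k (x_{k,i} - mean_i) · (x_{k,j} - mean_j), divisor n-1 = 4:
  S[A,A] = ((-2.6)·(-2.6) + (4.4)·(4.4) + (-3.6)·(-3.6) + (2.4)·(2.4) + (-0.6)·(-0.6)) / 4 = 45.2/4 = 11.3
  S[A,B] = ((-2.6)·(-1) + (4.4)·(2) + (-3.6)·(1) + (2.4)·(-3) + (-0.6)·(1)) / 4 = 0/4 = 0
  S[B,B] = ((-1)·(-1) + (2)·(2) + (1)·(1) + (-3)·(-3) + (1)·(1)) / 4 = 16/4 = 4
  S = [[11.3, 0],
 [0, 4]].

Step 3 — invert S. det(S) = 11.3·4 - (0)² = 45.2.
  S^{-1} = (1/det) · [[d, -b], [-b, a]] = [[0.0885, 0],
 [0, 0.25]].

Step 4 — quadratic form (x̄ - mu_0)^T · S^{-1} · (x̄ - mu_0):
  S^{-1} · (x̄ - mu_0) = (-0.0354, 0.75),
  (x̄ - mu_0)^T · [...] = (-0.4)·(-0.0354) + (3)·(0.75) = 2.2642.

Step 5 — scale by n: T² = 5 · 2.2642 = 11.3208.

T² ≈ 11.3208


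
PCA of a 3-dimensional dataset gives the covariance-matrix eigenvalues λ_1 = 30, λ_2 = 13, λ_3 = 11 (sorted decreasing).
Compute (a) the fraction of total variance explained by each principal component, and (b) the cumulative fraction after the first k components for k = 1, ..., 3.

Step 1 — total variance = trace(Sigma) = Σ λ_i = 30 + 13 + 11 = 54.

Step 2 — fraction explained by component i = λ_i / Σ λ:
  PC1: 30/54 = 0.5556
  PC2: 13/54 = 0.2407
  PC3: 11/54 = 0.2037

Step 3 — cumulative fraction after k components = (λ_1 + ... + λ_k) / Σ λ:
  k = 1: 30/54 = 0.5556
  k = 2: (30 + 13)/54 = 43/54 = 0.7963
  k = 3: (30 + 13 + 11)/54 = 54/54 = 1

Summary (fraction, with percent):

explained: PC1 0.5556 (55.56%), PC2 0.2407 (24.07%), PC3 0.2037 (20.37%);  cumulative: 0.5556, 0.7963, 1


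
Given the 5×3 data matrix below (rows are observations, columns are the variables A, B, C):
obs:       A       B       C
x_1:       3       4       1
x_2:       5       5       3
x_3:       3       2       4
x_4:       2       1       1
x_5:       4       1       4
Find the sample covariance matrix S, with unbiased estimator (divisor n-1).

Step 1 — column means:
  mean(A) = (3 + 5 + 3 + 2 + 4) / 5 = 17/5 = 3.4
  mean(B) = (4 + 5 + 2 + 1 + 1) / 5 = 13/5 = 2.6
  mean(C) = (1 + 3 + 4 + 1 + 4) / 5 = 13/5 = 2.6

Step 2 — sample covariance S[i,j] = (1/(n-1)) · Σ_k (x_{k,i} - mean_i) · (x_{k,j} - mean_j), with n-1 = 4.
  S[A,A] = ((-0.4)·(-0.4) + (1.6)·(1.6) + (-0.4)·(-0.4) + (-1.4)·(-1.4) + (0.6)·(0.6)) / 4 = 5.2/4 = 1.3
  S[A,B] = ((-0.4)·(1.4) + (1.6)·(2.4) + (-0.4)·(-0.6) + (-1.4)·(-1.6) + (0.6)·(-1.6)) / 4 = 4.8/4 = 1.2
  S[A,C] = ((-0.4)·(-1.6) + (1.6)·(0.4) + (-0.4)·(1.4) + (-1.4)·(-1.6) + (0.6)·(1.4)) / 4 = 3.8/4 = 0.95
  S[B,B] = ((1.4)·(1.4) + (2.4)·(2.4) + (-0.6)·(-0.6) + (-1.6)·(-1.6) + (-1.6)·(-1.6)) / 4 = 13.2/4 = 3.3
  S[B,C] = ((1.4)·(-1.6) + (2.4)·(0.4) + (-0.6)·(1.4) + (-1.6)·(-1.6) + (-1.6)·(1.4)) / 4 = -1.8/4 = -0.45
  S[C,C] = ((-1.6)·(-1.6) + (0.4)·(0.4) + (1.4)·(1.4) + (-1.6)·(-1.6) + (1.4)·(1.4)) / 4 = 9.2/4 = 2.3

S is symmetric (S[j,i] = S[i,j]). Assembling:

S = [[1.3, 1.2, 0.95],
 [1.2, 3.3, -0.45],
 [0.95, -0.45, 2.3]]


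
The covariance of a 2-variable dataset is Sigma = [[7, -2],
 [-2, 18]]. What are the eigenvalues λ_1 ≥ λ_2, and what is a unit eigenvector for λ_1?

Step 1 — characteristic polynomial of 2×2 Sigma:
  det(Sigma - λI) = λ² - trace · λ + det = 0.
  trace = 7 + 18 = 25, det = 7·18 - (-2)² = 122.
Step 2 — discriminant:
  Δ = trace² - 4·det = 625 - 488 = 137.
Step 3 — eigenvalues:
  λ = (trace ± √Δ)/2 = (25 ± 11.7047)/2,
  λ_1 = 18.3523,  λ_2 = 6.6477.

Step 4 — unit eigenvector for λ_1: solve (Sigma - λ_1 I)v = 0. First row:
  (7 - 18.3523)·v_x + (-2)·v_y = 0, i.e. (-11.3523)·v_x + (-2)·v_y = 0,
  so v ∝ (b, λ_1 - a) = (-2, 11.3523); multiply by -1 so the first entry is positive: u = (2, -11.3523).
  ||u|| = √((2)² + (-11.3523)²) = √(132.8758) ≈ 11.5272,
  v_1 = u/||u|| ≈ (0.1735, -0.9848) (||v_1|| = 1).

λ_1 = 18.3523,  λ_2 = 6.6477;  v_1 ≈ (0.1735, -0.9848)


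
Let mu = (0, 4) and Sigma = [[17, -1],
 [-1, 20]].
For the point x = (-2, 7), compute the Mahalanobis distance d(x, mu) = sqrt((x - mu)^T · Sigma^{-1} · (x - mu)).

Step 1 — centre the observation: (x - mu) = (-2, 3).

Step 2 — invert Sigma. det(Sigma) = 17·20 - (-1)² = 339.
  Sigma^{-1} = (1/det) · [[d, -b], [-b, a]] = [[0.059, 0.0029],
 [0.0029, 0.0501]].

Step 3 — form the quadratic (x - mu)^T · Sigma^{-1} · (x - mu):
  Sigma^{-1} · (x - mu) = (-0.1091, 0.1445).
  (x - mu)^T · [Sigma^{-1} · (x - mu)] = (-2)·(-0.1091) + (3)·(0.1445) = 0.6519.

Step 4 — take square root: d = √(0.6519) ≈ 0.8074.

d(x, mu) = √(0.6519) ≈ 0.8074


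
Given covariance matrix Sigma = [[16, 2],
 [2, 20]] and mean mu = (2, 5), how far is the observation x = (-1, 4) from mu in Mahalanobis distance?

Step 1 — centre the observation: (x - mu) = (-3, -1).

Step 2 — invert Sigma. det(Sigma) = 16·20 - (2)² = 316.
  Sigma^{-1} = (1/det) · [[d, -b], [-b, a]] = [[0.0633, -0.0063],
 [-0.0063, 0.0506]].

Step 3 — form the quadratic (x - mu)^T · Sigma^{-1} · (x - mu):
  Sigma^{-1} · (x - mu) = (-0.1835, -0.0316).
  (x - mu)^T · [Sigma^{-1} · (x - mu)] = (-3)·(-0.1835) + (-1)·(-0.0316) = 0.5823.

Step 4 — take square root: d = √(0.5823) ≈ 0.7631.

d(x, mu) = √(0.5823) ≈ 0.7631


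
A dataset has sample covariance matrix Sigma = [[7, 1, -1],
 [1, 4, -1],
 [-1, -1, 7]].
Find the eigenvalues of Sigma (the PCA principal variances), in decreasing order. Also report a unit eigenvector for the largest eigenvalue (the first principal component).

Step 1 — characteristic polynomial p(λ) = det(λI - Sigma) = λ³ - tr·λ² + c_1·λ - det, where tr = trace, c_1 = sum of the principal 2×2 minors, det = det(Sigma):
  tr = 7 + 4 + 7 = 18,
  c_1 = (7·4 - (1)²) + (7·7 - (-1)²) + (4·7 - (-1)²) = 27 + 48 + 27 = 102,
  det = 7·(4·7 - (-1)²) - (1)·((1)·7 - (-1)·(-1)) + (-1)·((1)·(-1) - 4·(-1)) = 7·(27) - (1)·(6) + (-1)·(3) = 180.
  So p(λ) = λ³ - 18λ² + 102λ - 180.
Step 2 — look for an integer root (rational root theorem: any rational root is an integer divisor of 180). Testing λ = 6:
  p(6) = 216 - 648 + 612 - 180 = 0  ✓
  Dividing out (λ - 6): p(λ) = (λ - 6)(λ² - 12λ + 30).
Step 3 — remaining eigenvalues from the quadratic λ² - 12λ + 30 = 0:
  Δ = 12² - 4·30 = 144 - 120 = 24,  λ = (12 ± √24)/2 = (12 ± 4.899)/2 ≈ 8.4495 or 3.5505.
  Sorted: λ_1 = 8.4495,  λ_2 = 6,  λ_3 = 3.5505  (check: sum = 18 = tr ✓).

Step 4 — unit eigenvector for λ_1 ≈ 8.4495: v spans the null space of (Sigma - λ_1 I), whose rows are
  r_1 = (-1.4495, 1, -1),  r_2 = (1, -4.4495, -1),  r_3 = (-1, -1, -1.4495).
  v is orthogonal to every row, so take v ∝ r_1 × r_2 = ((1)·(-1) - (-1)·(-4.4495), (-1)·(1) - (-1.4495)·(-1), (-1.4495)·(-4.4495) - (1)·(1)) ≈ (-5.4495, -2.4495, 5.4495).
  Rescale (multiply by -1 so the first nonzero entry is positive): u = (5.4495, 2.4495, -5.4495).
  ||u|| = √((5.4495)² + (2.4495)² + (-5.4495)²) = √(65.3939) ≈ 8.0866,  v_1 = u/||u|| ≈ (0.6739, 0.3029, -0.6739) (||v_1|| = 1).

λ_1 = 8.4495,  λ_2 = 6,  λ_3 = 3.5505;  v_1 ≈ (0.6739, 0.3029, -0.6739)


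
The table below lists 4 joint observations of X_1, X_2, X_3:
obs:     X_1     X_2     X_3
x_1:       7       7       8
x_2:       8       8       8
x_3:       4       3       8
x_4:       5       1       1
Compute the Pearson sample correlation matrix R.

Step 1 — column means:
  mean(X_1) = (7 + 8 + 4 + 5) / 4 = 24/4 = 6
  mean(X_2) = (7 + 8 + 3 + 1) / 4 = 19/4 = 4.75
  mean(X_3) = (8 + 8 + 8 + 1) / 4 = 25/4 = 6.25

Step 2 — sample variances and covariances s[i,j] = (1/(n-1)) · Σ_k (x_{k,i} - mean_i) · (x_{k,j} - mean_j), with n-1 = 3:
  s[X_1,X_1] = ((1)·(1) + (2)·(2) + (-2)·(-2) + (-1)·(-1)) / 3 = 10/3 = 3.3333
  s[X_1,X_2] = ((1)·(2.25) + (2)·(3.25) + (-2)·(-1.75) + (-1)·(-3.75)) / 3 = 16/3 = 5.3333
  s[X_1,X_3] = ((1)·(1.75) + (2)·(1.75) + (-2)·(1.75) + (-1)·(-5.25)) / 3 = 7/3 = 2.3333
  s[X_2,X_2] = ((2.25)·(2.25) + (3.25)·(3.25) + (-1.75)·(-1.75) + (-3.75)·(-3.75)) / 3 = 32.75/3 = 10.9167
  s[X_2,X_3] = ((2.25)·(1.75) + (3.25)·(1.75) + (-1.75)·(1.75) + (-3.75)·(-5.25)) / 3 = 26.25/3 = 8.75
  s[X_3,X_3] = ((1.75)·(1.75) + (1.75)·(1.75) + (1.75)·(1.75) + (-5.25)·(-5.25)) / 3 = 36.75/3 = 12.25
  Sample standard deviations s_i = √(s[i,i]):
  s(X_1) = √(3.3333) = 1.8257
  s(X_2) = √(10.9167) = 3.304
  s(X_3) = √(12.25) = 3.5

Step 3 — r_{ij} = s_{ij} / (s_i · s_j):
  r[X_1,X_1] = 1 (diagonal).
  r[X_1,X_2] = 5.3333 / (1.8257 · 3.304) = 5.3333 / 6.0323 = 0.8841
  r[X_1,X_3] = 2.3333 / (1.8257 · 3.5) = 2.3333 / 6.3901 = 0.3651
  r[X_2,X_2] = 1 (diagonal).
  r[X_2,X_3] = 8.75 / (3.304 · 3.5) = 8.75 / 11.5641 = 0.7566
  r[X_3,X_3] = 1 (diagonal).

R is symmetric with unit diagonal. Assembling:

R = [[1, 0.8841, 0.3651],
 [0.8841, 1, 0.7566],
 [0.3651, 0.7566, 1]]


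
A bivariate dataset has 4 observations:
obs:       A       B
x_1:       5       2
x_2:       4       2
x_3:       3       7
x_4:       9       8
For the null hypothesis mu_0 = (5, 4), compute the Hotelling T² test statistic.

Step 1 — sample mean vector:
  mean(A) = (5 + 4 + 3 + 9) / 4 = 21/4 = 5.25
  mean(B) = (2 + 2 + 7 + 8) / 4 = 19/4 = 4.75
  x̄ = (5.25, 4.75),  deviation x̄ - mu_0 = (5.25, 4.75) - (5, 4) = (0.25, 0.75).

Step 2 — sample covariance matrix, S[i,j] = (1/(n-1)) · Σ_k (x_{k,i} - mean_i) · (x_{k,j} - mean_j), divisor n-1 = 3:
  S[A,A] = ((-0.25)·(-0.25) + (-1.25)·(-1.25) + (-2.25)·(-2.25) + (3.75)·(3.75)) / 3 = 20.75/3 = 6.9167
  S[A,B] = ((-0.25)·(-2.75) + (-1.25)·(-2.75) + (-2.25)·(2.25) + (3.75)·(3.25)) / 3 = 11.25/3 = 3.75
  S[B,B] = ((-2.75)·(-2.75) + (-2.75)·(-2.75) + (2.25)·(2.25) + (3.25)·(3.25)) / 3 = 30.75/3 = 10.25
  S = [[6.9167, 3.75],
 [3.75, 10.25]].

Step 3 — invert S. det(S) = 6.9167·10.25 - (3.75)² = 56.8333.
  S^{-1} = (1/det) · [[d, -b], [-b, a]] = [[0.1804, -0.066],
 [-0.066, 0.1217]].

Step 4 — quadratic form (x̄ - mu_0)^T · S^{-1} · (x̄ - mu_0):
  S^{-1} · (x̄ - mu_0) = (-0.0044, 0.0748),
  (x̄ - mu_0)^T · [...] = (0.25)·(-0.0044) + (0.75)·(0.0748) = 0.055.

Step 5 — scale by n: T² = 4 · 0.055 = 0.2199.

T² ≈ 0.2199


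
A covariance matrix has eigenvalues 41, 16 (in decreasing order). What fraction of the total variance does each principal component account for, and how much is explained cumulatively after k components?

Step 1 — total variance = trace(Sigma) = Σ λ_i = 41 + 16 = 57.

Step 2 — fraction explained by component i = λ_i / Σ λ:
  PC1: 41/57 = 0.7193
  PC2: 16/57 = 0.2807

Step 3 — cumulative fraction after k components = (λ_1 + ... + λ_k) / Σ λ:
  k = 1: 41/57 = 0.7193
  k = 2: (41 + 16)/57 = 57/57 = 1

Summary (fraction, with percent):

explained: PC1 0.7193 (71.93%), PC2 0.2807 (28.07%);  cumulative: 0.7193, 1


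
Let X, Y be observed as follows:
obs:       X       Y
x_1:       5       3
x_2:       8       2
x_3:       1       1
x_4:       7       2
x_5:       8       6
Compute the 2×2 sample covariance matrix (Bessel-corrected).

Step 1 — column means:
  mean(X) = (5 + 8 + 1 + 7 + 8) / 5 = 29/5 = 5.8
  mean(Y) = (3 + 2 + 1 + 2 + 6) / 5 = 14/5 = 2.8

Step 2 — sample covariance S[i,j] = (1/(n-1)) · Σ_k (x_{k,i} - mean_i) · (x_{k,j} - mean_j), with n-1 = 4.
  S[X,X] = ((-0.8)·(-0.8) + (2.2)·(2.2) + (-4.8)·(-4.8) + (1.2)·(1.2) + (2.2)·(2.2)) / 4 = 34.8/4 = 8.7
  S[X,Y] = ((-0.8)·(0.2) + (2.2)·(-0.8) + (-4.8)·(-1.8) + (1.2)·(-0.8) + (2.2)·(3.2)) / 4 = 12.8/4 = 3.2
  S[Y,Y] = ((0.2)·(0.2) + (-0.8)·(-0.8) + (-1.8)·(-1.8) + (-0.8)·(-0.8) + (3.2)·(3.2)) / 4 = 14.8/4 = 3.7

S is symmetric (S[j,i] = S[i,j]). Assembling:

S = [[8.7, 3.2],
 [3.2, 3.7]]


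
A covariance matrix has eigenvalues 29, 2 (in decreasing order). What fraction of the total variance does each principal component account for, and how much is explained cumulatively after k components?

Step 1 — total variance = trace(Sigma) = Σ λ_i = 29 + 2 = 31.

Step 2 — fraction explained by component i = λ_i / Σ λ:
  PC1: 29/31 = 0.9355
  PC2: 2/31 = 0.0645

Step 3 — cumulative fraction after k components = (λ_1 + ... + λ_k) / Σ λ:
  k = 1: 29/31 = 0.9355
  k = 2: (29 + 2)/31 = 31/31 = 1

Summary (fraction, with percent):

explained: PC1 0.9355 (93.55%), PC2 0.0645 (6.45%);  cumulative: 0.9355, 1


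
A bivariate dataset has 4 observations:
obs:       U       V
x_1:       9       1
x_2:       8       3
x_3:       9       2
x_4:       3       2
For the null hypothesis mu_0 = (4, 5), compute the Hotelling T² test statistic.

Step 1 — sample mean vector:
  mean(U) = (9 + 8 + 9 + 3) / 4 = 29/4 = 7.25
  mean(V) = (1 + 3 + 2 + 2) / 4 = 8/4 = 2
  x̄ = (7.25, 2),  deviation x̄ - mu_0 = (7.25, 2) - (4, 5) = (3.25, -3).

Step 2 — sample covariance matrix, S[i,j] = (1/(n-1)) · Σ_k (x_{k,i} - mean_i) · (x_{k,j} - mean_j), divisor n-1 = 3:
  S[U,U] = ((1.75)·(1.75) + (0.75)·(0.75) + (1.75)·(1.75) + (-4.25)·(-4.25)) / 3 = 24.75/3 = 8.25
  S[U,V] = ((1.75)·(-1) + (0.75)·(1) + (1.75)·(0) + (-4.25)·(0)) / 3 = -1/3 = -0.3333
  S[V,V] = ((-1)·(-1) + (1)·(1) + (0)·(0) + (0)·(0)) / 3 = 2/3 = 0.6667
  S = [[8.25, -0.3333],
 [-0.3333, 0.6667]].

Step 3 — invert S. det(S) = 8.25·0.6667 - (-0.3333)² = 5.3889.
  S^{-1} = (1/det) · [[d, -b], [-b, a]] = [[0.1237, 0.0619],
 [0.0619, 1.5309]].

Step 4 — quadratic form (x̄ - mu_0)^T · S^{-1} · (x̄ - mu_0):
  S^{-1} · (x̄ - mu_0) = (0.2165, -4.3918),
  (x̄ - mu_0)^T · [...] = (3.25)·(0.2165) + (-3)·(-4.3918) = 13.8789.

Step 5 — scale by n: T² = 4 · 13.8789 = 55.5155.

T² ≈ 55.5155


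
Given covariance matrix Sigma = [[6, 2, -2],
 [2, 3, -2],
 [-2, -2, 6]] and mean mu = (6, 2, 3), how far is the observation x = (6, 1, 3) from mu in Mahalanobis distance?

Step 1 — centre the observation: (x - mu) = (0, -1, 0).

Step 2 — invert Sigma (cofactor / det for 3×3, or solve directly):
  Sigma^{-1} = [[0.2188, -0.125, 0.0312],
 [-0.125, 0.5, 0.125],
 [0.0312, 0.125, 0.2188]].

Step 3 — form the quadratic (x - mu)^T · Sigma^{-1} · (x - mu):
  Sigma^{-1} · (x - mu) = (0.125, -0.5, -0.125).
  (x - mu)^T · [Sigma^{-1} · (x - mu)] = (0)·(0.125) + (-1)·(-0.5) + (0)·(-0.125) = 0.5.

Step 4 — take square root: d = √(0.5) ≈ 0.7071.

d(x, mu) = √(0.5) ≈ 0.7071


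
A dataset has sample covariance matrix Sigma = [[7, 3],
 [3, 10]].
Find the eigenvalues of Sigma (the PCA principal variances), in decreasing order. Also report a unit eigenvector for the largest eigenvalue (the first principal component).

Step 1 — characteristic polynomial of 2×2 Sigma:
  det(Sigma - λI) = λ² - trace · λ + det = 0.
  trace = 7 + 10 = 17, det = 7·10 - (3)² = 61.
Step 2 — discriminant:
  Δ = trace² - 4·det = 289 - 244 = 45.
Step 3 — eigenvalues:
  λ = (trace ± √Δ)/2 = (17 ± 6.7082)/2,
  λ_1 = 11.8541,  λ_2 = 5.1459.

Step 4 — unit eigenvector for λ_1: solve (Sigma - λ_1 I)v = 0. First row:
  (7 - 11.8541)·v_x + (3)·v_y = 0, i.e. (-4.8541)·v_x + (3)·v_y = 0,
  so v ∝ (b, λ_1 - a) = (3, 4.8541) = u.
  ||u|| = √((3)² + (4.8541)²) = √(32.5623) ≈ 5.7063,
  v_1 = u/||u|| ≈ (0.5257, 0.8507) (||v_1|| = 1).

λ_1 = 11.8541,  λ_2 = 5.1459;  v_1 ≈ (0.5257, 0.8507)


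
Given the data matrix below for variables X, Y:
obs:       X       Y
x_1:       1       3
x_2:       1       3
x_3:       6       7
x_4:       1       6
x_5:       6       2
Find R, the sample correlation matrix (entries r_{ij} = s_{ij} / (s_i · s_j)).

Step 1 — column means:
  mean(X) = (1 + 1 + 6 + 1 + 6) / 5 = 15/5 = 3
  mean(Y) = (3 + 3 + 7 + 6 + 2) / 5 = 21/5 = 4.2

Step 2 — sample variances and covariances s[i,j] = (1/(n-1)) · Σ_k (x_{k,i} - mean_i) · (x_{k,j} - mean_j), with n-1 = 4:
  s[X,X] = ((-2)·(-2) + (-2)·(-2) + (3)·(3) + (-2)·(-2) + (3)·(3)) / 4 = 30/4 = 7.5
  s[X,Y] = ((-2)·(-1.2) + (-2)·(-1.2) + (3)·(2.8) + (-2)·(1.8) + (3)·(-2.2)) / 4 = 3/4 = 0.75
  s[Y,Y] = ((-1.2)·(-1.2) + (-1.2)·(-1.2) + (2.8)·(2.8) + (1.8)·(1.8) + (-2.2)·(-2.2)) / 4 = 18.8/4 = 4.7
  Sample standard deviations s_i = √(s[i,i]):
  s(X) = √(7.5) = 2.7386
  s(Y) = √(4.7) = 2.1679

Step 3 — r_{ij} = s_{ij} / (s_i · s_j):
  r[X,X] = 1 (diagonal).
  r[X,Y] = 0.75 / (2.7386 · 2.1679) = 0.75 / 5.9372 = 0.1263
  r[Y,Y] = 1 (diagonal).

R is symmetric with unit diagonal. Assembling:

R = [[1, 0.1263],
 [0.1263, 1]]


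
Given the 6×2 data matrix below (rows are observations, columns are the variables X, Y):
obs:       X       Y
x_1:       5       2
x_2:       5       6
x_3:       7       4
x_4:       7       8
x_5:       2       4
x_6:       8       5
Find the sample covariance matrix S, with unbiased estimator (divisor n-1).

Step 1 — column means:
  mean(X) = (5 + 5 + 7 + 7 + 2 + 8) / 6 = 34/6 = 5.6667
  mean(Y) = (2 + 6 + 4 + 8 + 4 + 5) / 6 = 29/6 = 4.8333

Step 2 — sample covariance S[i,j] = (1/(n-1)) · Σ_k (x_{k,i} - mean_i) · (x_{k,j} - mean_j), with n-1 = 5.
  S[X,X] = ((-0.6667)·(-0.6667) + (-0.6667)·(-0.6667) + (1.3333)·(1.3333) + (1.3333)·(1.3333) + (-3.6667)·(-3.6667) + (2.3333)·(2.3333)) / 5 = 23.3333/5 = 4.6667
  S[X,Y] = ((-0.6667)·(-2.8333) + (-0.6667)·(1.1667) + (1.3333)·(-0.8333) + (1.3333)·(3.1667) + (-3.6667)·(-0.8333) + (2.3333)·(0.1667)) / 5 = 7.6667/5 = 1.5333
  S[Y,Y] = ((-2.8333)·(-2.8333) + (1.1667)·(1.1667) + (-0.8333)·(-0.8333) + (3.1667)·(3.1667) + (-0.8333)·(-0.8333) + (0.1667)·(0.1667)) / 5 = 20.8333/5 = 4.1667

S is symmetric (S[j,i] = S[i,j]). Assembling:

S = [[4.6667, 1.5333],
 [1.5333, 4.1667]]


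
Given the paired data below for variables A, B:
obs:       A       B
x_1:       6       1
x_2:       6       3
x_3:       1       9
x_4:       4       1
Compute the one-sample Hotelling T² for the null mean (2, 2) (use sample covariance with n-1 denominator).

Step 1 — sample mean vector:
  mean(A) = (6 + 6 + 1 + 4) / 4 = 17/4 = 4.25
  mean(B) = (1 + 3 + 9 + 1) / 4 = 14/4 = 3.5
  x̄ = (4.25, 3.5),  deviation x̄ - mu_0 = (4.25, 3.5) - (2, 2) = (2.25, 1.5).

Step 2 — sample covariance matrix, S[i,j] = (1/(n-1)) · Σ_k (x_{k,i} - mean_i) · (x_{k,j} - mean_j), divisor n-1 = 3:
  S[A,A] = ((1.75)·(1.75) + (1.75)·(1.75) + (-3.25)·(-3.25) + (-0.25)·(-0.25)) / 3 = 16.75/3 = 5.5833
  S[A,B] = ((1.75)·(-2.5) + (1.75)·(-0.5) + (-3.25)·(5.5) + (-0.25)·(-2.5)) / 3 = -22.5/3 = -7.5
  S[B,B] = ((-2.5)·(-2.5) + (-0.5)·(-0.5) + (5.5)·(5.5) + (-2.5)·(-2.5)) / 3 = 43/3 = 14.3333
  S = [[5.5833, -7.5],
 [-7.5, 14.3333]].

Step 3 — invert S. det(S) = 5.5833·14.3333 - (-7.5)² = 23.7778.
  S^{-1} = (1/det) · [[d, -b], [-b, a]] = [[0.6028, 0.3154],
 [0.3154, 0.2348]].

Step 4 — quadratic form (x̄ - mu_0)^T · S^{-1} · (x̄ - mu_0):
  S^{-1} · (x̄ - mu_0) = (1.8294, 1.0619),
  (x̄ - mu_0)^T · [...] = (2.25)·(1.8294) + (1.5)·(1.0619) = 5.7091.

Step 5 — scale by n: T² = 4 · 5.7091 = 22.8364.

T² ≈ 22.8364


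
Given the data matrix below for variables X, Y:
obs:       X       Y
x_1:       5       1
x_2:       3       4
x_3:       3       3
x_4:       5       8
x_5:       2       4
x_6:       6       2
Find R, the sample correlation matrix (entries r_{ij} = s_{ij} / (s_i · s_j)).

Step 1 — column means:
  mean(X) = (5 + 3 + 3 + 5 + 2 + 6) / 6 = 24/6 = 4
  mean(Y) = (1 + 4 + 3 + 8 + 4 + 2) / 6 = 22/6 = 3.6667

Step 2 — sample variances and covariances s[i,j] = (1/(n-1)) · Σ_k (x_{k,i} - mean_i) · (x_{k,j} - mean_j), with n-1 = 5:
  s[X,X] = ((1)·(1) + (-1)·(-1) + (-1)·(-1) + (1)·(1) + (-2)·(-2) + (2)·(2)) / 5 = 12/5 = 2.4
  s[X,Y] = ((1)·(-2.6667) + (-1)·(0.3333) + (-1)·(-0.6667) + (1)·(4.3333) + (-2)·(0.3333) + (2)·(-1.6667)) / 5 = -2/5 = -0.4
  s[Y,Y] = ((-2.6667)·(-2.6667) + (0.3333)·(0.3333) + (-0.6667)·(-0.6667) + (4.3333)·(4.3333) + (0.3333)·(0.3333) + (-1.6667)·(-1.6667)) / 5 = 29.3333/5 = 5.8667
  Sample standard deviations s_i = √(s[i,i]):
  s(X) = √(2.4) = 1.5492
  s(Y) = √(5.8667) = 2.4221

Step 3 — r_{ij} = s_{ij} / (s_i · s_j):
  r[X,X] = 1 (diagonal).
  r[X,Y] = -0.4 / (1.5492 · 2.4221) = -0.4 / 3.7523 = -0.1066
  r[Y,Y] = 1 (diagonal).

R is symmetric with unit diagonal. Assembling:

R = [[1, -0.1066],
 [-0.1066, 1]]


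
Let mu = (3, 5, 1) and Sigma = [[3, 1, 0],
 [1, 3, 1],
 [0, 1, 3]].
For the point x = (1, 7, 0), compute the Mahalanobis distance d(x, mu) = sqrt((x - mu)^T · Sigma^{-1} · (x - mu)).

Step 1 — centre the observation: (x - mu) = (-2, 2, -1).

Step 2 — invert Sigma (cofactor / det for 3×3, or solve directly):
  Sigma^{-1} = [[0.381, -0.1429, 0.0476],
 [-0.1429, 0.4286, -0.1429],
 [0.0476, -0.1429, 0.381]].

Step 3 — form the quadratic (x - mu)^T · Sigma^{-1} · (x - mu):
  Sigma^{-1} · (x - mu) = (-1.0952, 1.2857, -0.7619).
  (x - mu)^T · [Sigma^{-1} · (x - mu)] = (-2)·(-1.0952) + (2)·(1.2857) + (-1)·(-0.7619) = 5.5238.

Step 4 — take square root: d = √(5.5238) ≈ 2.3503.

d(x, mu) = √(5.5238) ≈ 2.3503


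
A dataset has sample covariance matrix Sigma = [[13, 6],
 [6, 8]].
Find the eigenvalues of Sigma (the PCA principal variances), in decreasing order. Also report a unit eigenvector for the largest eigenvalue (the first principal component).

Step 1 — characteristic polynomial of 2×2 Sigma:
  det(Sigma - λI) = λ² - trace · λ + det = 0.
  trace = 13 + 8 = 21, det = 13·8 - (6)² = 68.
Step 2 — discriminant:
  Δ = trace² - 4·det = 441 - 272 = 169.
Step 3 — eigenvalues:
  λ = (trace ± √Δ)/2 = (21 ± 13)/2,
  λ_1 = 17,  λ_2 = 4.

Step 4 — unit eigenvector for λ_1: solve (Sigma - λ_1 I)v = 0. First row:
  (13 - 17)·v_x + (6)·v_y = 0, i.e. (-4)·v_x + (6)·v_y = 0,
  so v ∝ (b, λ_1 - a) = (6, 4) = u.
  ||u|| = √((6)² + (4)²) = √(52) ≈ 7.2111,
  v_1 = u/||u|| ≈ (0.8321, 0.5547) (||v_1|| = 1).

λ_1 = 17,  λ_2 = 4;  v_1 ≈ (0.8321, 0.5547)


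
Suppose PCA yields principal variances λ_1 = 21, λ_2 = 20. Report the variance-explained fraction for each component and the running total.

Step 1 — total variance = trace(Sigma) = Σ λ_i = 21 + 20 = 41.

Step 2 — fraction explained by component i = λ_i / Σ λ:
  PC1: 21/41 = 0.5122
  PC2: 20/41 = 0.4878

Step 3 — cumulative fraction after k components = (λ_1 + ... + λ_k) / Σ λ:
  k = 1: 21/41 = 0.5122
  k = 2: (21 + 20)/41 = 41/41 = 1

Summary (fraction, with percent):

explained: PC1 0.5122 (51.22%), PC2 0.4878 (48.78%);  cumulative: 0.5122, 1


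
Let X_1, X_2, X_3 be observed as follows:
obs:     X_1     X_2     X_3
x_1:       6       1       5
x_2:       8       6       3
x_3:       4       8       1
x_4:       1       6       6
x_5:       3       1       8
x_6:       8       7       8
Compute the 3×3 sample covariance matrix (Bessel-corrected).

Step 1 — column means:
  mean(X_1) = (6 + 8 + 4 + 1 + 3 + 8) / 6 = 30/6 = 5
  mean(X_2) = (1 + 6 + 8 + 6 + 1 + 7) / 6 = 29/6 = 4.8333
  mean(X_3) = (5 + 3 + 1 + 6 + 8 + 8) / 6 = 31/6 = 5.1667

Step 2 — sample covariance S[i,j] = (1/(n-1)) · Σ_k (x_{k,i} - mean_i) · (x_{k,j} - mean_j), with n-1 = 5.
  S[X_1,X_1] = ((1)·(1) + (3)·(3) + (-1)·(-1) + (-4)·(-4) + (-2)·(-2) + (3)·(3)) / 5 = 40/5 = 8
  S[X_1,X_2] = ((1)·(-3.8333) + (3)·(1.1667) + (-1)·(3.1667) + (-4)·(1.1667) + (-2)·(-3.8333) + (3)·(2.1667)) / 5 = 6/5 = 1.2
  S[X_1,X_3] = ((1)·(-0.1667) + (3)·(-2.1667) + (-1)·(-4.1667) + (-4)·(0.8333) + (-2)·(2.8333) + (3)·(2.8333)) / 5 = -3/5 = -0.6
  S[X_2,X_2] = ((-3.8333)·(-3.8333) + (1.1667)·(1.1667) + (3.1667)·(3.1667) + (1.1667)·(1.1667) + (-3.8333)·(-3.8333) + (2.1667)·(2.1667)) / 5 = 46.8333/5 = 9.3667
  S[X_2,X_3] = ((-3.8333)·(-0.1667) + (1.1667)·(-2.1667) + (3.1667)·(-4.1667) + (1.1667)·(0.8333) + (-3.8333)·(2.8333) + (2.1667)·(2.8333)) / 5 = -18.8333/5 = -3.7667
  S[X_3,X_3] = ((-0.1667)·(-0.1667) + (-2.1667)·(-2.1667) + (-4.1667)·(-4.1667) + (0.8333)·(0.8333) + (2.8333)·(2.8333) + (2.8333)·(2.8333)) / 5 = 38.8333/5 = 7.7667

S is symmetric (S[j,i] = S[i,j]). Assembling:

S = [[8, 1.2, -0.6],
 [1.2, 9.3667, -3.7667],
 [-0.6, -3.7667, 7.7667]]


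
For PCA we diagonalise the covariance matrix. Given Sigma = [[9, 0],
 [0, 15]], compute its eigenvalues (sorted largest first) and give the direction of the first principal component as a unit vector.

Step 1 — characteristic polynomial of 2×2 Sigma:
  det(Sigma - λI) = λ² - trace · λ + det = 0.
  trace = 9 + 15 = 24, det = 9·15 - (0)² = 135.
Step 2 — discriminant:
  Δ = trace² - 4·det = 576 - 540 = 36.
Step 3 — eigenvalues:
  λ = (trace ± √Δ)/2 = (24 ± 6)/2,
  λ_1 = 15,  λ_2 = 9.

Step 4 — unit eigenvector for λ_1: Sigma is diagonal, so its eigenvectors are the coordinate axes. λ_1 = 15 is the diagonal entry on the second coordinate axis, hence
  v_1 = (0, 1) (||v_1|| = 1).

λ_1 = 15,  λ_2 = 9;  v_1 ≈ (0, 1)


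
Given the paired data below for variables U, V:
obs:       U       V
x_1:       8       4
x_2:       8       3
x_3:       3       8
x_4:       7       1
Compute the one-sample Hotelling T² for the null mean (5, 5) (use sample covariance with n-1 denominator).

Step 1 — sample mean vector:
  mean(U) = (8 + 8 + 3 + 7) / 4 = 26/4 = 6.5
  mean(V) = (4 + 3 + 8 + 1) / 4 = 16/4 = 4
  x̄ = (6.5, 4),  deviation x̄ - mu_0 = (6.5, 4) - (5, 5) = (1.5, -1).

Step 2 — sample covariance matrix, S[i,j] = (1/(n-1)) · Σ_k (x_{k,i} - mean_i) · (x_{k,j} - mean_j), divisor n-1 = 3:
  S[U,U] = ((1.5)·(1.5) + (1.5)·(1.5) + (-3.5)·(-3.5) + (0.5)·(0.5)) / 3 = 17/3 = 5.6667
  S[U,V] = ((1.5)·(0) + (1.5)·(-1) + (-3.5)·(4) + (0.5)·(-3)) / 3 = -17/3 = -5.6667
  S[V,V] = ((0)·(0) + (-1)·(-1) + (4)·(4) + (-3)·(-3)) / 3 = 26/3 = 8.6667
  S = [[5.6667, -5.6667],
 [-5.6667, 8.6667]].

Step 3 — invert S. det(S) = 5.6667·8.6667 - (-5.6667)² = 17.
  S^{-1} = (1/det) · [[d, -b], [-b, a]] = [[0.5098, 0.3333],
 [0.3333, 0.3333]].

Step 4 — quadratic form (x̄ - mu_0)^T · S^{-1} · (x̄ - mu_0):
  S^{-1} · (x̄ - mu_0) = (0.4314, 0.1667),
  (x̄ - mu_0)^T · [...] = (1.5)·(0.4314) + (-1)·(0.1667) = 0.4804.

Step 5 — scale by n: T² = 4 · 0.4804 = 1.9216.

T² ≈ 1.9216


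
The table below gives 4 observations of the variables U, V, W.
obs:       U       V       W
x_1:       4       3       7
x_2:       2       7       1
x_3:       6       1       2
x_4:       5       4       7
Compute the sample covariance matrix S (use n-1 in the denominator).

Step 1 — column means:
  mean(U) = (4 + 2 + 6 + 5) / 4 = 17/4 = 4.25
  mean(V) = (3 + 7 + 1 + 4) / 4 = 15/4 = 3.75
  mean(W) = (7 + 1 + 2 + 7) / 4 = 17/4 = 4.25

Step 2 — sample covariance S[i,j] = (1/(n-1)) · Σ_k (x_{k,i} - mean_i) · (x_{k,j} - mean_j), with n-1 = 3.
  S[U,U] = ((-0.25)·(-0.25) + (-2.25)·(-2.25) + (1.75)·(1.75) + (0.75)·(0.75)) / 3 = 8.75/3 = 2.9167
  S[U,V] = ((-0.25)·(-0.75) + (-2.25)·(3.25) + (1.75)·(-2.75) + (0.75)·(0.25)) / 3 = -11.75/3 = -3.9167
  S[U,W] = ((-0.25)·(2.75) + (-2.25)·(-3.25) + (1.75)·(-2.25) + (0.75)·(2.75)) / 3 = 4.75/3 = 1.5833
  S[V,V] = ((-0.75)·(-0.75) + (3.25)·(3.25) + (-2.75)·(-2.75) + (0.25)·(0.25)) / 3 = 18.75/3 = 6.25
  S[V,W] = ((-0.75)·(2.75) + (3.25)·(-3.25) + (-2.75)·(-2.25) + (0.25)·(2.75)) / 3 = -5.75/3 = -1.9167
  S[W,W] = ((2.75)·(2.75) + (-3.25)·(-3.25) + (-2.25)·(-2.25) + (2.75)·(2.75)) / 3 = 30.75/3 = 10.25

S is symmetric (S[j,i] = S[i,j]). Assembling:

S = [[2.9167, -3.9167, 1.5833],
 [-3.9167, 6.25, -1.9167],
 [1.5833, -1.9167, 10.25]]


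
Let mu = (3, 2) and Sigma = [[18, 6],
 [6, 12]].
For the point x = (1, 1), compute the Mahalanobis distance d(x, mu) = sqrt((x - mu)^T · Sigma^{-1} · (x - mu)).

Step 1 — centre the observation: (x - mu) = (-2, -1).

Step 2 — invert Sigma. det(Sigma) = 18·12 - (6)² = 180.
  Sigma^{-1} = (1/det) · [[d, -b], [-b, a]] = [[0.0667, -0.0333],
 [-0.0333, 0.1]].

Step 3 — form the quadratic (x - mu)^T · Sigma^{-1} · (x - mu):
  Sigma^{-1} · (x - mu) = (-0.1, -0.0333).
  (x - mu)^T · [Sigma^{-1} · (x - mu)] = (-2)·(-0.1) + (-1)·(-0.0333) = 0.2333.

Step 4 — take square root: d = √(0.2333) ≈ 0.483.

d(x, mu) = √(0.2333) ≈ 0.483


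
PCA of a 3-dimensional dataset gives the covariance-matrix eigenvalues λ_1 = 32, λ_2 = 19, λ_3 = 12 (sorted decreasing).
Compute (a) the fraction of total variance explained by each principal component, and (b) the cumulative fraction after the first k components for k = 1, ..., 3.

Step 1 — total variance = trace(Sigma) = Σ λ_i = 32 + 19 + 12 = 63.

Step 2 — fraction explained by component i = λ_i / Σ λ:
  PC1: 32/63 = 0.5079
  PC2: 19/63 = 0.3016
  PC3: 12/63 = 0.1905

Step 3 — cumulative fraction after k components = (λ_1 + ... + λ_k) / Σ λ:
  k = 1: 32/63 = 0.5079
  k = 2: (32 + 19)/63 = 51/63 = 0.8095
  k = 3: (32 + 19 + 12)/63 = 63/63 = 1

Summary (fraction, with percent):

explained: PC1 0.5079 (50.79%), PC2 0.3016 (30.16%), PC3 0.1905 (19.05%);  cumulative: 0.5079, 0.8095, 1


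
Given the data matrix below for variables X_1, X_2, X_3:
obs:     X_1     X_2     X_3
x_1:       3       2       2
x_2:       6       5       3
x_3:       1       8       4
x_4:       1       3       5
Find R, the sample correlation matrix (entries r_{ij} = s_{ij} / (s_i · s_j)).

Step 1 — column means:
  mean(X_1) = (3 + 6 + 1 + 1) / 4 = 11/4 = 2.75
  mean(X_2) = (2 + 5 + 8 + 3) / 4 = 18/4 = 4.5
  mean(X_3) = (2 + 3 + 4 + 5) / 4 = 14/4 = 3.5

Step 2 — sample variances and covariances s[i,j] = (1/(n-1)) · Σ_k (x_{k,i} - mean_i) · (x_{k,j} - mean_j), with n-1 = 3:
  s[X_1,X_1] = ((0.25)·(0.25) + (3.25)·(3.25) + (-1.75)·(-1.75) + (-1.75)·(-1.75)) / 3 = 16.75/3 = 5.5833
  s[X_1,X_2] = ((0.25)·(-2.5) + (3.25)·(0.5) + (-1.75)·(3.5) + (-1.75)·(-1.5)) / 3 = -2.5/3 = -0.8333
  s[X_1,X_3] = ((0.25)·(-1.5) + (3.25)·(-0.5) + (-1.75)·(0.5) + (-1.75)·(1.5)) / 3 = -5.5/3 = -1.8333
  s[X_2,X_2] = ((-2.5)·(-2.5) + (0.5)·(0.5) + (3.5)·(3.5) + (-1.5)·(-1.5)) / 3 = 21/3 = 7
  s[X_2,X_3] = ((-2.5)·(-1.5) + (0.5)·(-0.5) + (3.5)·(0.5) + (-1.5)·(1.5)) / 3 = 3/3 = 1
  s[X_3,X_3] = ((-1.5)·(-1.5) + (-0.5)·(-0.5) + (0.5)·(0.5) + (1.5)·(1.5)) / 3 = 5/3 = 1.6667
  Sample standard deviations s_i = √(s[i,i]):
  s(X_1) = √(5.5833) = 2.3629
  s(X_2) = √(7) = 2.6458
  s(X_3) = √(1.6667) = 1.291

Step 3 — r_{ij} = s_{ij} / (s_i · s_j):
  r[X_1,X_1] = 1 (diagonal).
  r[X_1,X_2] = -0.8333 / (2.3629 · 2.6458) = -0.8333 / 6.2517 = -0.1333
  r[X_1,X_3] = -1.8333 / (2.3629 · 1.291) = -1.8333 / 3.0505 = -0.601
  r[X_2,X_2] = 1 (diagonal).
  r[X_2,X_3] = 1 / (2.6458 · 1.291) = 1 / 3.4157 = 0.2928
  r[X_3,X_3] = 1 (diagonal).

R is symmetric with unit diagonal. Assembling:

R = [[1, -0.1333, -0.601],
 [-0.1333, 1, 0.2928],
 [-0.601, 0.2928, 1]]


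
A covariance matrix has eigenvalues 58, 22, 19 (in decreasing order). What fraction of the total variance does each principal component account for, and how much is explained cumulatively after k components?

Step 1 — total variance = trace(Sigma) = Σ λ_i = 58 + 22 + 19 = 99.

Step 2 — fraction explained by component i = λ_i / Σ λ:
  PC1: 58/99 = 0.5859
  PC2: 22/99 = 0.2222
  PC3: 19/99 = 0.1919

Step 3 — cumulative fraction after k components = (λ_1 + ... + λ_k) / Σ λ:
  k = 1: 58/99 = 0.5859
  k = 2: (58 + 22)/99 = 80/99 = 0.8081
  k = 3: (58 + 22 + 19)/99 = 99/99 = 1

Summary (fraction, with percent):

explained: PC1 0.5859 (58.59%), PC2 0.2222 (22.22%), PC3 0.1919 (19.19%);  cumulative: 0.5859, 0.8081, 1


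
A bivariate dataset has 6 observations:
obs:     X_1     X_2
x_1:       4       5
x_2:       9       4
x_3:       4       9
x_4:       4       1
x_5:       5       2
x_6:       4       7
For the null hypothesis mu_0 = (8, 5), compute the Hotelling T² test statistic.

Step 1 — sample mean vector:
  mean(X_1) = (4 + 9 + 4 + 4 + 5 + 4) / 6 = 30/6 = 5
  mean(X_2) = (5 + 4 + 9 + 1 + 2 + 7) / 6 = 28/6 = 4.6667
  x̄ = (5, 4.6667),  deviation x̄ - mu_0 = (5, 4.6667) - (8, 5) = (-3, -0.3333).

Step 2 — sample covariance matrix, S[i,j] = (1/(n-1)) · Σ_k (x_{k,i} - mean_i) · (x_{k,j} - mean_j), divisor n-1 = 5:
  S[X_1,X_1] = ((-1)·(-1) + (4)·(4) + (-1)·(-1) + (-1)·(-1) + (0)·(0) + (-1)·(-1)) / 5 = 20/5 = 4
  S[X_1,X_2] = ((-1)·(0.3333) + (4)·(-0.6667) + (-1)·(4.3333) + (-1)·(-3.6667) + (0)·(-2.6667) + (-1)·(2.3333)) / 5 = -6/5 = -1.2
  S[X_2,X_2] = ((0.3333)·(0.3333) + (-0.6667)·(-0.6667) + (4.3333)·(4.3333) + (-3.6667)·(-3.6667) + (-2.6667)·(-2.6667) + (2.3333)·(2.3333)) / 5 = 45.3333/5 = 9.0667
  S = [[4, -1.2],
 [-1.2, 9.0667]].

Step 3 — invert S. det(S) = 4·9.0667 - (-1.2)² = 34.8267.
  S^{-1} = (1/det) · [[d, -b], [-b, a]] = [[0.2603, 0.0345],
 [0.0345, 0.1149]].

Step 4 — quadratic form (x̄ - mu_0)^T · S^{-1} · (x̄ - mu_0):
  S^{-1} · (x̄ - mu_0) = (-0.7925, -0.1417),
  (x̄ - mu_0)^T · [...] = (-3)·(-0.7925) + (-0.3333)·(-0.1417) = 2.4247.

Step 5 — scale by n: T² = 6 · 2.4247 = 14.5482.

T² ≈ 14.5482


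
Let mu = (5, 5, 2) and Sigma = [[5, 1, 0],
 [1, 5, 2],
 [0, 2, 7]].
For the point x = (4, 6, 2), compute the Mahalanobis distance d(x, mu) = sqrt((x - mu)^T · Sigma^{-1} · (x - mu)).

Step 1 — centre the observation: (x - mu) = (-1, 1, 0).

Step 2 — invert Sigma (cofactor / det for 3×3, or solve directly):
  Sigma^{-1} = [[0.2095, -0.0473, 0.0135],
 [-0.0473, 0.2365, -0.0676],
 [0.0135, -0.0676, 0.1622]].

Step 3 — form the quadratic (x - mu)^T · Sigma^{-1} · (x - mu):
  Sigma^{-1} · (x - mu) = (-0.2568, 0.2838, -0.0811).
  (x - mu)^T · [Sigma^{-1} · (x - mu)] = (-1)·(-0.2568) + (1)·(0.2838) + (0)·(-0.0811) = 0.5405.

Step 4 — take square root: d = √(0.5405) ≈ 0.7352.

d(x, mu) = √(0.5405) ≈ 0.7352


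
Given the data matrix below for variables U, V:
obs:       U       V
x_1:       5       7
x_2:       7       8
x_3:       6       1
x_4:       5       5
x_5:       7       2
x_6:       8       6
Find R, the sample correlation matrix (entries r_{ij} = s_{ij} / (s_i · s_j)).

Step 1 — column means:
  mean(U) = (5 + 7 + 6 + 5 + 7 + 8) / 6 = 38/6 = 6.3333
  mean(V) = (7 + 8 + 1 + 5 + 2 + 6) / 6 = 29/6 = 4.8333

Step 2 — sample variances and covariances s[i,j] = (1/(n-1)) · Σ_k (x_{k,i} - mean_i) · (x_{k,j} - mean_j), with n-1 = 5:
  s[U,U] = ((-1.3333)·(-1.3333) + (0.6667)·(0.6667) + (-0.3333)·(-0.3333) + (-1.3333)·(-1.3333) + (0.6667)·(0.6667) + (1.6667)·(1.6667)) / 5 = 7.3333/5 = 1.4667
  s[U,V] = ((-1.3333)·(2.1667) + (0.6667)·(3.1667) + (-0.3333)·(-3.8333) + (-1.3333)·(0.1667) + (0.6667)·(-2.8333) + (1.6667)·(1.1667)) / 5 = 0.3333/5 = 0.0667
  s[V,V] = ((2.1667)·(2.1667) + (3.1667)·(3.1667) + (-3.8333)·(-3.8333) + (0.1667)·(0.1667) + (-2.8333)·(-2.8333) + (1.1667)·(1.1667)) / 5 = 38.8333/5 = 7.7667
  Sample standard deviations s_i = √(s[i,i]):
  s(U) = √(1.4667) = 1.2111
  s(V) = √(7.7667) = 2.7869

Step 3 — r_{ij} = s_{ij} / (s_i · s_j):
  r[U,U] = 1 (diagonal).
  r[U,V] = 0.0667 / (1.2111 · 2.7869) = 0.0667 / 3.3751 = 0.0198
  r[V,V] = 1 (diagonal).

R is symmetric with unit diagonal. Assembling:

R = [[1, 0.0198],
 [0.0198, 1]]


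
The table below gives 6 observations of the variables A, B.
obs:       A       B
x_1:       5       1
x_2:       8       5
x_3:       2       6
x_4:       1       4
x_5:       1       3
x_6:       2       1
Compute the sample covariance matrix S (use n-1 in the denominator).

Step 1 — column means:
  mean(A) = (5 + 8 + 2 + 1 + 1 + 2) / 6 = 19/6 = 3.1667
  mean(B) = (1 + 5 + 6 + 4 + 3 + 1) / 6 = 20/6 = 3.3333

Step 2 — sample covariance S[i,j] = (1/(n-1)) · Σ_k (x_{k,i} - mean_i) · (x_{k,j} - mean_j), with n-1 = 5.
  S[A,A] = ((1.8333)·(1.8333) + (4.8333)·(4.8333) + (-1.1667)·(-1.1667) + (-2.1667)·(-2.1667) + (-2.1667)·(-2.1667) + (-1.1667)·(-1.1667)) / 5 = 38.8333/5 = 7.7667
  S[A,B] = ((1.8333)·(-2.3333) + (4.8333)·(1.6667) + (-1.1667)·(2.6667) + (-2.1667)·(0.6667) + (-2.1667)·(-0.3333) + (-1.1667)·(-2.3333)) / 5 = 2.6667/5 = 0.5333
  S[B,B] = ((-2.3333)·(-2.3333) + (1.6667)·(1.6667) + (2.6667)·(2.6667) + (0.6667)·(0.6667) + (-0.3333)·(-0.3333) + (-2.3333)·(-2.3333)) / 5 = 21.3333/5 = 4.2667

S is symmetric (S[j,i] = S[i,j]). Assembling:

S = [[7.7667, 0.5333],
 [0.5333, 4.2667]]


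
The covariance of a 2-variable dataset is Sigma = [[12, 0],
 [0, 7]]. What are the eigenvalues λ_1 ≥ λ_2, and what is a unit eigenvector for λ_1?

Step 1 — characteristic polynomial of 2×2 Sigma:
  det(Sigma - λI) = λ² - trace · λ + det = 0.
  trace = 12 + 7 = 19, det = 12·7 - (0)² = 84.
Step 2 — discriminant:
  Δ = trace² - 4·det = 361 - 336 = 25.
Step 3 — eigenvalues:
  λ = (trace ± √Δ)/2 = (19 ± 5)/2,
  λ_1 = 12,  λ_2 = 7.

Step 4 — unit eigenvector for λ_1: Sigma is diagonal, so its eigenvectors are the coordinate axes. λ_1 = 12 is the diagonal entry on the first coordinate axis, hence
  v_1 = (1, 0) (||v_1|| = 1).

λ_1 = 12,  λ_2 = 7;  v_1 ≈ (1, 0)
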